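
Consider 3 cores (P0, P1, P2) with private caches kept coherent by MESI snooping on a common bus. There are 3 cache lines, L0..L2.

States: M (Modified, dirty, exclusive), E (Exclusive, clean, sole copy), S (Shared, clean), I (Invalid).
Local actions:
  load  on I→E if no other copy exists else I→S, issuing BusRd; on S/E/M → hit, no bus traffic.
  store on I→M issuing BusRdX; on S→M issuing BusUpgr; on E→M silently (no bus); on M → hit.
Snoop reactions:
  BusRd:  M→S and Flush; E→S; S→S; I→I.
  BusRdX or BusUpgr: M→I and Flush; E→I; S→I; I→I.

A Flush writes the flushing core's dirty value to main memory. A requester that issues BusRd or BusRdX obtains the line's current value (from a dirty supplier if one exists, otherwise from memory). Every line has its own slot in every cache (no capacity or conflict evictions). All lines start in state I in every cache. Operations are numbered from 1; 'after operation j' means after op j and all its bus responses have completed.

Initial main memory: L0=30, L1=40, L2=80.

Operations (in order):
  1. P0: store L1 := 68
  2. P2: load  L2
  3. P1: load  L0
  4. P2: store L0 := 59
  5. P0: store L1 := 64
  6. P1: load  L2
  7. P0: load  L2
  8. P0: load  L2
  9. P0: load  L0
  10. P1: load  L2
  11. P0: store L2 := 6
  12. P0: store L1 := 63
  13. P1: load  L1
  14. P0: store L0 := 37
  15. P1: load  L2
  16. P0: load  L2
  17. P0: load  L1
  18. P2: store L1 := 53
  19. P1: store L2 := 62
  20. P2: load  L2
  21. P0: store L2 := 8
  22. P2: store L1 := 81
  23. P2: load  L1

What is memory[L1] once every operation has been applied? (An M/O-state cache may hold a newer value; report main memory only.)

step 1: P0: store L1 := 68  ⟶  MII  (L1)  txn=BusRdX  M[L1]=40
step 2: P2: load  L2  ⟶  IIE  (L2)  txn=BusRd  M[L2]=80
step 3: P1: load  L0  ⟶  IEI  (L0)  txn=BusRd  M[L0]=30
step 4: P2: store L0 := 59  ⟶  IIM  (L0)  txn=BusRdX  M[L0]=30
step 5: P0: store L1 := 64  ⟶  MII  (L1)  txn=∅  M[L1]=40
step 6: P1: load  L2  ⟶  ISS  (L2)  txn=BusRd  M[L2]=80
step 7: P0: load  L2  ⟶  SSS  (L2)  txn=BusRd  M[L2]=80
step 8: P0: load  L2  ⟶  SSS  (L2)  txn=∅  M[L2]=80
step 9: P0: load  L0  ⟶  SIS  (L0)  txn=BusRd+Flush  M[L0]=59
step 10: P1: load  L2  ⟶  SSS  (L2)  txn=∅  M[L2]=80
step 11: P0: store L2 := 6  ⟶  MII  (L2)  txn=BusUpgr  M[L2]=80
step 12: P0: store L1 := 63  ⟶  MII  (L1)  txn=∅  M[L1]=40
step 13: P1: load  L1  ⟶  SSI  (L1)  txn=BusRd+Flush  M[L1]=63
step 14: P0: store L0 := 37  ⟶  MII  (L0)  txn=BusUpgr  M[L0]=59
step 15: P1: load  L2  ⟶  SSI  (L2)  txn=BusRd+Flush  M[L2]=6
step 16: P0: load  L2  ⟶  SSI  (L2)  txn=∅  M[L2]=6
step 17: P0: load  L1  ⟶  SSI  (L1)  txn=∅  M[L1]=63
step 18: P2: store L1 := 53  ⟶  IIM  (L1)  txn=BusRdX  M[L1]=63
step 19: P1: store L2 := 62  ⟶  IMI  (L2)  txn=BusUpgr  M[L2]=6
step 20: P2: load  L2  ⟶  ISS  (L2)  txn=BusRd+Flush  M[L2]=62
step 21: P0: store L2 := 8  ⟶  MII  (L2)  txn=BusRdX  M[L2]=62
step 22: P2: store L1 := 81  ⟶  IIM  (L1)  txn=∅  M[L1]=63
step 23: P2: load  L1  ⟶  IIM  (L1)  txn=∅  M[L1]=63

memory[L1] = 63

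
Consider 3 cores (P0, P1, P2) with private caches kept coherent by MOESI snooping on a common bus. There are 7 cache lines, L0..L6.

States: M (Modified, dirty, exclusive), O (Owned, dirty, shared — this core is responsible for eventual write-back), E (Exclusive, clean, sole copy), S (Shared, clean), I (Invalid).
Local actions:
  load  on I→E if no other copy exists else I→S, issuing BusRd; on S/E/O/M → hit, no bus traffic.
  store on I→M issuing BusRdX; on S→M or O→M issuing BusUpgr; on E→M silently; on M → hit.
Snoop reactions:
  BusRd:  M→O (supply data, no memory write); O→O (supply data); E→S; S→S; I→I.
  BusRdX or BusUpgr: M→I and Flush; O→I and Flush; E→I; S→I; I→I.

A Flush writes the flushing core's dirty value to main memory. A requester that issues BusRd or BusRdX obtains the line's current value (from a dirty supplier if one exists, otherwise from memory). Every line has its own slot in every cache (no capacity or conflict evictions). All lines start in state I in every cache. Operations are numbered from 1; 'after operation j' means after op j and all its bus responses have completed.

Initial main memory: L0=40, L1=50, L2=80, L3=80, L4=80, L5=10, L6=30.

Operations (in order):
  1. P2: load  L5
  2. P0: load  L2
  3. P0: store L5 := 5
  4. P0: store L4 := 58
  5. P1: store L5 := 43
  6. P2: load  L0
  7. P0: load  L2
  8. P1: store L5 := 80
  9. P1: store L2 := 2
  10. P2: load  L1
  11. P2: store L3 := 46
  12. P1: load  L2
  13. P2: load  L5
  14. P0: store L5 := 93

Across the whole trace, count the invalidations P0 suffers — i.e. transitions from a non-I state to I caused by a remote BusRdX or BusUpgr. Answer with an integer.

invalidations = 2

  op1 P2: load  L5 → I/I/E on L5; bus BusRd; mem=10
  op2 P0: load  L2 → E/I/I on L2; bus BusRd; mem=80
  op3 P0: store L5 := 5 → M/I/I on L5; bus BusRdX; mem=10
  op4 P0: store L4 := 58 → M/I/I on L4; bus BusRdX; mem=80
  op5 P1: store L5 := 43 → I/M/I on L5; bus BusRdX Flush; mem=5
  op6 P2: load  L0 → I/I/E on L0; bus BusRd; mem=40
  op7 P0: load  L2 → E/I/I on L2; bus (none); mem=80
  op8 P1: store L5 := 80 → I/M/I on L5; bus (none); mem=5
  op9 P1: store L2 := 2 → I/M/I on L2; bus BusRdX; mem=80
  op10 P2: load  L1 → I/I/E on L1; bus BusRd; mem=50
  op11 P2: store L3 := 46 → I/I/M on L3; bus BusRdX; mem=80
  op12 P1: load  L2 → I/M/I on L2; bus (none); mem=80
  op13 P2: load  L5 → I/O/S on L5; bus BusRd; mem=5
  op14 P0: store L5 := 93 → M/I/I on L5; bus BusRdX Flush; mem=80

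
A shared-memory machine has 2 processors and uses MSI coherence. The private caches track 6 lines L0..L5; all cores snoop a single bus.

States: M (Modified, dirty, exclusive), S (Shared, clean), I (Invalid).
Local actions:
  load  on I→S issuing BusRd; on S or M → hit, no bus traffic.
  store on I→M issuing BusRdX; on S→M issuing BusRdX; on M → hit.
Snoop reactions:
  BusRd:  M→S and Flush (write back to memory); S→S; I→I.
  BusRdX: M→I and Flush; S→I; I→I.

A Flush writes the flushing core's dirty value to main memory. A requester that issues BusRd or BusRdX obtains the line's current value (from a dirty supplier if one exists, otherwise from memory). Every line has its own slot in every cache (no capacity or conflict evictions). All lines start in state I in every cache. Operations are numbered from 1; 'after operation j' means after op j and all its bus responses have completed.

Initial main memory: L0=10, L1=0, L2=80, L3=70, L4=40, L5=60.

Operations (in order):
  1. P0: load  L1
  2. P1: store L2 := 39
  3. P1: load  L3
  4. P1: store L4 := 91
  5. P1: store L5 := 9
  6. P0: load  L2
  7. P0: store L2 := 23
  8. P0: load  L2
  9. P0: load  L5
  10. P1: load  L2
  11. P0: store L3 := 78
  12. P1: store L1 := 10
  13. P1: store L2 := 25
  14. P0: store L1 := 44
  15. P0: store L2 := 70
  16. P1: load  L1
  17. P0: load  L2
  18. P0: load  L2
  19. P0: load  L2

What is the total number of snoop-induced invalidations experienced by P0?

  op1 P0: load  L1 → S/I on L1; bus BusRd; mem=0
  op2 P1: store L2 := 39 → I/M on L2; bus BusRdX; mem=80
  op3 P1: load  L3 → I/S on L3; bus BusRd; mem=70
  op4 P1: store L4 := 91 → I/M on L4; bus BusRdX; mem=40
  op5 P1: store L5 := 9 → I/M on L5; bus BusRdX; mem=60
  op6 P0: load  L2 → S/S on L2; bus BusRd Flush; mem=39
  op7 P0: store L2 := 23 → M/I on L2; bus BusRdX; mem=39
  op8 P0: load  L2 → M/I on L2; bus (none); mem=39
  op9 P0: load  L5 → S/S on L5; bus BusRd Flush; mem=9
  op10 P1: load  L2 → S/S on L2; bus BusRd Flush; mem=23
  op11 P0: store L3 := 78 → M/I on L3; bus BusRdX; mem=70
  op12 P1: store L1 := 10 → I/M on L1; bus BusRdX; mem=0
  op13 P1: store L2 := 25 → I/M on L2; bus BusRdX; mem=23
  op14 P0: store L1 := 44 → M/I on L1; bus BusRdX Flush; mem=10
  op15 P0: store L2 := 70 → M/I on L2; bus BusRdX Flush; mem=25
  op16 P1: load  L1 → S/S on L1; bus BusRd Flush; mem=44
  op17 P0: load  L2 → M/I on L2; bus (none); mem=25
  op18 P0: load  L2 → M/I on L2; bus (none); mem=25
  op19 P0: load  L2 → M/I on L2; bus (none); mem=25

invalidations = 2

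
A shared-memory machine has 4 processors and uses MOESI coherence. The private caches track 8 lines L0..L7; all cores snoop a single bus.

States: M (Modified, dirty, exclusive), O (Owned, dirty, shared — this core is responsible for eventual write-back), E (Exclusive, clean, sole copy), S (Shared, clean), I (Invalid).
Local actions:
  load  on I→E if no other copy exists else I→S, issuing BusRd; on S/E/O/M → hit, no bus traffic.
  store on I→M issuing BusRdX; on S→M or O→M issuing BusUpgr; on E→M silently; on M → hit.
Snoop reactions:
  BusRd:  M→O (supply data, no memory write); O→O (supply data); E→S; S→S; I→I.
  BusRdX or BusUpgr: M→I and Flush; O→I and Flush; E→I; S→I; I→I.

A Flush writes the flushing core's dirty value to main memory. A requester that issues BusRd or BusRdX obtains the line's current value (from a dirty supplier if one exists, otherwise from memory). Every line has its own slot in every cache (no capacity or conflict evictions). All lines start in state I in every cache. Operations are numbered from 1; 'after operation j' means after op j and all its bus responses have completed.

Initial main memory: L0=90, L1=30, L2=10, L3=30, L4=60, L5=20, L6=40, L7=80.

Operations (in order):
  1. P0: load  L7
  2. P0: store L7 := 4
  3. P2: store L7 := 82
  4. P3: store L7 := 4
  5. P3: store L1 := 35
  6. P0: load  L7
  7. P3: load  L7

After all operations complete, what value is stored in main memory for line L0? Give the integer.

[1] P0: load  L7 | P0:E(80), P1:I, P2:I, P3:I | bus: BusRd
[2] P0: store L7 := 4 | P0:M(4), P1:I, P2:I, P3:I | bus: none
[3] P2: store L7 := 82 | P0:I, P1:I, P2:M(82), P3:I | bus: BusRdX,Flush
[4] P3: store L7 := 4 | P0:I, P1:I, P2:I, P3:M(4) | bus: BusRdX,Flush
[5] P3: store L1 := 35 | P0:I, P1:I, P2:I, P3:M(35) | bus: BusRdX
[6] P0: load  L7 | P0:S(4), P1:I, P2:I, P3:O(4) | bus: BusRd
[7] P3: load  L7 | P0:S(4), P1:I, P2:I, P3:O(4) | bus: none

memory[L0] = 90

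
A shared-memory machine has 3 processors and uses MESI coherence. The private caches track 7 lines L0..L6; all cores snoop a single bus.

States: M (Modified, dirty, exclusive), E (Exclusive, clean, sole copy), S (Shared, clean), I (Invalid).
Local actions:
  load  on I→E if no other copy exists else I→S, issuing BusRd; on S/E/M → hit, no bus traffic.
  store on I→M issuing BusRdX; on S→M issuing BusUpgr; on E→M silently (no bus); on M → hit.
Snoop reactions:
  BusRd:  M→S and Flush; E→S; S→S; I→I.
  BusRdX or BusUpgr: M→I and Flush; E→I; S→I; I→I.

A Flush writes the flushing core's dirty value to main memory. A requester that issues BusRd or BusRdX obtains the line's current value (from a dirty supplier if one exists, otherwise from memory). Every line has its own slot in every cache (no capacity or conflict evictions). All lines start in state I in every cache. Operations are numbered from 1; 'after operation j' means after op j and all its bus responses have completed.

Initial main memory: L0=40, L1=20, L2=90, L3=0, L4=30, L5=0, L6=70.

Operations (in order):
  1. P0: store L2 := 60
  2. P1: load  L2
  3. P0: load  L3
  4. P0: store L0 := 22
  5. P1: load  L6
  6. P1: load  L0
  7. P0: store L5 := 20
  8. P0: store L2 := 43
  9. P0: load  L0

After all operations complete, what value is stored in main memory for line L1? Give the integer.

memory[L1] = 20

  op1 P0: store L2 := 60 → M/I/I on L2; bus BusRdX; mem=90
  op2 P1: load  L2 → S/S/I on L2; bus BusRd Flush; mem=60
  op3 P0: load  L3 → E/I/I on L3; bus BusRd; mem=0
  op4 P0: store L0 := 22 → M/I/I on L0; bus BusRdX; mem=40
  op5 P1: load  L6 → I/E/I on L6; bus BusRd; mem=70
  op6 P1: load  L0 → S/S/I on L0; bus BusRd Flush; mem=22
  op7 P0: store L5 := 20 → M/I/I on L5; bus BusRdX; mem=0
  op8 P0: store L2 := 43 → M/I/I on L2; bus BusUpgr; mem=60
  op9 P0: load  L0 → S/S/I on L0; bus (none); mem=22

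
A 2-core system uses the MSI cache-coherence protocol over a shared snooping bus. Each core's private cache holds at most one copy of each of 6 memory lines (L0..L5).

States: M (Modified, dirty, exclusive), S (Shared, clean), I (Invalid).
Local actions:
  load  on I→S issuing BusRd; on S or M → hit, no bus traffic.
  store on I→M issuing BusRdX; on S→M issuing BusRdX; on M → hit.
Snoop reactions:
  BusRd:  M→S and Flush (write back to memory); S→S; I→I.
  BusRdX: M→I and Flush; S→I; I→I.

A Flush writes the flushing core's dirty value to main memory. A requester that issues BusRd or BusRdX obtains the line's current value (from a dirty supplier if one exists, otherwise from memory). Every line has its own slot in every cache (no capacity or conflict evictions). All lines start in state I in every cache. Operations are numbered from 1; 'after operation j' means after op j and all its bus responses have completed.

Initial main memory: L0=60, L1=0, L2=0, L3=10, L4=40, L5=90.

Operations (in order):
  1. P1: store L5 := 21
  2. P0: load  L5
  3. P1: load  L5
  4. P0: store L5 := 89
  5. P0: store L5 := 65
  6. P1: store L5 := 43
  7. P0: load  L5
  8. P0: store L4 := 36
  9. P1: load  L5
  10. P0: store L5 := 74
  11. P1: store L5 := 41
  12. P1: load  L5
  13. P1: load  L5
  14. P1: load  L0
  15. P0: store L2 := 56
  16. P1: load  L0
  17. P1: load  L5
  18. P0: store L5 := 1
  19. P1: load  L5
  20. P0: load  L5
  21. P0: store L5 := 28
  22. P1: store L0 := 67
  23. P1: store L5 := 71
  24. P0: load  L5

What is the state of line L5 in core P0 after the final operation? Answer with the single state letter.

state = S

1. P1: store L5 := 21  bus=[BusRdX]  L5: P0=I P1=M  mem[L5]=90
2. P0: load  L5  bus=[BusRd,Flush]  L5: P0=S P1=S  mem[L5]=21
3. P1: load  L5  bus=[-]  L5: P0=S P1=S  mem[L5]=21
4. P0: store L5 := 89  bus=[BusRdX]  L5: P0=M P1=I  mem[L5]=21
5. P0: store L5 := 65  bus=[-]  L5: P0=M P1=I  mem[L5]=21
6. P1: store L5 := 43  bus=[BusRdX,Flush]  L5: P0=I P1=M  mem[L5]=65
7. P0: load  L5  bus=[BusRd,Flush]  L5: P0=S P1=S  mem[L5]=43
8. P0: store L4 := 36  bus=[BusRdX]  L4: P0=M P1=I  mem[L4]=40
9. P1: load  L5  bus=[-]  L5: P0=S P1=S  mem[L5]=43
10. P0: store L5 := 74  bus=[BusRdX]  L5: P0=M P1=I  mem[L5]=43
11. P1: store L5 := 41  bus=[BusRdX,Flush]  L5: P0=I P1=M  mem[L5]=74
12. P1: load  L5  bus=[-]  L5: P0=I P1=M  mem[L5]=74
13. P1: load  L5  bus=[-]  L5: P0=I P1=M  mem[L5]=74
14. P1: load  L0  bus=[BusRd]  L0: P0=I P1=S  mem[L0]=60
15. P0: store L2 := 56  bus=[BusRdX]  L2: P0=M P1=I  mem[L2]=0
16. P1: load  L0  bus=[-]  L0: P0=I P1=S  mem[L0]=60
17. P1: load  L5  bus=[-]  L5: P0=I P1=M  mem[L5]=74
18. P0: store L5 := 1  bus=[BusRdX,Flush]  L5: P0=M P1=I  mem[L5]=41
19. P1: load  L5  bus=[BusRd,Flush]  L5: P0=S P1=S  mem[L5]=1
20. P0: load  L5  bus=[-]  L5: P0=S P1=S  mem[L5]=1
21. P0: store L5 := 28  bus=[BusRdX]  L5: P0=M P1=I  mem[L5]=1
22. P1: store L0 := 67  bus=[BusRdX]  L0: P0=I P1=M  mem[L0]=60
23. P1: store L5 := 71  bus=[BusRdX,Flush]  L5: P0=I P1=M  mem[L5]=28
24. P0: load  L5  bus=[BusRd,Flush]  L5: P0=S P1=S  mem[L5]=71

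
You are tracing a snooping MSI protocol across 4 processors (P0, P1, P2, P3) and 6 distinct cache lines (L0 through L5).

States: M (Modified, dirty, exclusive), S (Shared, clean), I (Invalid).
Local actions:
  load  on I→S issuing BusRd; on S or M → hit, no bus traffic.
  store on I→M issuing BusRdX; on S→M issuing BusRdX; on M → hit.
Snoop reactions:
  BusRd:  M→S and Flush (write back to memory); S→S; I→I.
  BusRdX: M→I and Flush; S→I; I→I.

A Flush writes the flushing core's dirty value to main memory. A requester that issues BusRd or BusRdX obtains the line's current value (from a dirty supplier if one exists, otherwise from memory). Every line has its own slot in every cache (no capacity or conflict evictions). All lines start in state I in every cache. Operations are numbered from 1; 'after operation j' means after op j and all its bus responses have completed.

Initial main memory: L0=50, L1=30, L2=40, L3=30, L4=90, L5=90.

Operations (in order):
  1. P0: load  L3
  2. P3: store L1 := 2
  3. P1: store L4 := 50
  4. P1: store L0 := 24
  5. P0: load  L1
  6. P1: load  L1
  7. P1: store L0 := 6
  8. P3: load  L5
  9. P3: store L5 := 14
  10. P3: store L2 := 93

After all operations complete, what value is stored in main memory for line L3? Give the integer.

  op1 P0: load  L3 → S/I/I/I on L3; bus BusRd; mem=30
  op2 P3: store L1 := 2 → I/I/I/M on L1; bus BusRdX; mem=30
  op3 P1: store L4 := 50 → I/M/I/I on L4; bus BusRdX; mem=90
  op4 P1: store L0 := 24 → I/M/I/I on L0; bus BusRdX; mem=50
  op5 P0: load  L1 → S/I/I/S on L1; bus BusRd Flush; mem=2
  op6 P1: load  L1 → S/S/I/S on L1; bus BusRd; mem=2
  op7 P1: store L0 := 6 → I/M/I/I on L0; bus (none); mem=50
  op8 P3: load  L5 → I/I/I/S on L5; bus BusRd; mem=90
  op9 P3: store L5 := 14 → I/I/I/M on L5; bus BusRdX; mem=90
  op10 P3: store L2 := 93 → I/I/I/M on L2; bus BusRdX; mem=40

memory[L3] = 30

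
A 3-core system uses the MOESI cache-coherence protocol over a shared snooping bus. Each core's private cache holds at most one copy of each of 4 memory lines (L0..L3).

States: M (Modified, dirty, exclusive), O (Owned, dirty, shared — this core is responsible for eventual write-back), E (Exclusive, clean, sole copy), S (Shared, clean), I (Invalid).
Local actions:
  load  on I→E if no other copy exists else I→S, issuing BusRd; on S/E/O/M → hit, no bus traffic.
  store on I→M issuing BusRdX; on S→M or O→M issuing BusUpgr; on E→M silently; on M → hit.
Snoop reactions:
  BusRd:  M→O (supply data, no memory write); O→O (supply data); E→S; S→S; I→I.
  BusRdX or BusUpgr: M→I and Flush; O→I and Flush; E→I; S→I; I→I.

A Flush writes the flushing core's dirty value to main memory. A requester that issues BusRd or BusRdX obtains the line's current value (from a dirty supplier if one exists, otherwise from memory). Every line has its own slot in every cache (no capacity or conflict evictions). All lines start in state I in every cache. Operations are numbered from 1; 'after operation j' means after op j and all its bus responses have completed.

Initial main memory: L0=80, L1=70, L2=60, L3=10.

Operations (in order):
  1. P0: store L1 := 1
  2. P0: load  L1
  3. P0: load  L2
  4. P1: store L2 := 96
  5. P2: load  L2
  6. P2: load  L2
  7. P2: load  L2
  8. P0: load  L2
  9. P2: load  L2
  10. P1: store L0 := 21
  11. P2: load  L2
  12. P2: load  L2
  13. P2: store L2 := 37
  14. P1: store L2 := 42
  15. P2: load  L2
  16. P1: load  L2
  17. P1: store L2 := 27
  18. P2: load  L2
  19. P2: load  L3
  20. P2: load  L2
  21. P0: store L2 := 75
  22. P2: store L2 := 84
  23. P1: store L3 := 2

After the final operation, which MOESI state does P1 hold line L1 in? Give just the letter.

state = I

[1] P0: store L1 := 1 | P0:M(1), P1:I, P2:I | bus: BusRdX
[2] P0: load  L1 | P0:M(1), P1:I, P2:I | bus: none
[3] P0: load  L2 | P0:E(60), P1:I, P2:I | bus: BusRd
[4] P1: store L2 := 96 | P0:I, P1:M(96), P2:I | bus: BusRdX
[5] P2: load  L2 | P0:I, P1:O(96), P2:S(96) | bus: BusRd
[6] P2: load  L2 | P0:I, P1:O(96), P2:S(96) | bus: none
[7] P2: load  L2 | P0:I, P1:O(96), P2:S(96) | bus: none
[8] P0: load  L2 | P0:S(96), P1:O(96), P2:S(96) | bus: BusRd
[9] P2: load  L2 | P0:S(96), P1:O(96), P2:S(96) | bus: none
[10] P1: store L0 := 21 | P0:I, P1:M(21), P2:I | bus: BusRdX
[11] P2: load  L2 | P0:S(96), P1:O(96), P2:S(96) | bus: none
[12] P2: load  L2 | P0:S(96), P1:O(96), P2:S(96) | bus: none
[13] P2: store L2 := 37 | P0:I, P1:I, P2:M(37) | bus: BusUpgr,Flush
[14] P1: store L2 := 42 | P0:I, P1:M(42), P2:I | bus: BusRdX,Flush
[15] P2: load  L2 | P0:I, P1:O(42), P2:S(42) | bus: BusRd
[16] P1: load  L2 | P0:I, P1:O(42), P2:S(42) | bus: none
[17] P1: store L2 := 27 | P0:I, P1:M(27), P2:I | bus: BusUpgr
[18] P2: load  L2 | P0:I, P1:O(27), P2:S(27) | bus: BusRd
[19] P2: load  L3 | P0:I, P1:I, P2:E(10) | bus: BusRd
[20] P2: load  L2 | P0:I, P1:O(27), P2:S(27) | bus: none
[21] P0: store L2 := 75 | P0:M(75), P1:I, P2:I | bus: BusRdX,Flush
[22] P2: store L2 := 84 | P0:I, P1:I, P2:M(84) | bus: BusRdX,Flush
[23] P1: store L3 := 2 | P0:I, P1:M(2), P2:I | bus: BusRdX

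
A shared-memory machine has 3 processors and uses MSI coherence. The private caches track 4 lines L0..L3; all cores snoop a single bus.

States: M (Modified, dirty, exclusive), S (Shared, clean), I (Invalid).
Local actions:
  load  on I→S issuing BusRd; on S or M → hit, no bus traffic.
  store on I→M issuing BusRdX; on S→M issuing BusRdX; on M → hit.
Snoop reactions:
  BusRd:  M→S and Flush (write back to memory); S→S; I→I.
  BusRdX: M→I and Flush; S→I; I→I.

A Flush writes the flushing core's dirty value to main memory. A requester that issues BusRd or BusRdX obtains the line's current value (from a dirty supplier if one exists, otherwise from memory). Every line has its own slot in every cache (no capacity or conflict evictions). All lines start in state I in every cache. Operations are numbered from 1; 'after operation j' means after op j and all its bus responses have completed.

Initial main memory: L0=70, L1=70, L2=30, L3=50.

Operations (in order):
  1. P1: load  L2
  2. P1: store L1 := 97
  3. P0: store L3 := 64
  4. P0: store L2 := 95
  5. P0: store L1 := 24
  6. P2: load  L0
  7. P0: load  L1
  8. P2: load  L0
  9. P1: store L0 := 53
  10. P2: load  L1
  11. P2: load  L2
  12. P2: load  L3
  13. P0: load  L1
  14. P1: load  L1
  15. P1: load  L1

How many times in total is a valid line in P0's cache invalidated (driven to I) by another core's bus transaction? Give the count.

invalidations = 0

1. P1: load  L2  bus=[BusRd]  L2: P0=I P1=S P2=I  mem[L2]=30
2. P1: store L1 := 97  bus=[BusRdX]  L1: P0=I P1=M P2=I  mem[L1]=70
3. P0: store L3 := 64  bus=[BusRdX]  L3: P0=M P1=I P2=I  mem[L3]=50
4. P0: store L2 := 95  bus=[BusRdX]  L2: P0=M P1=I P2=I  mem[L2]=30
5. P0: store L1 := 24  bus=[BusRdX,Flush]  L1: P0=M P1=I P2=I  mem[L1]=97
6. P2: load  L0  bus=[BusRd]  L0: P0=I P1=I P2=S  mem[L0]=70
7. P0: load  L1  bus=[-]  L1: P0=M P1=I P2=I  mem[L1]=97
8. P2: load  L0  bus=[-]  L0: P0=I P1=I P2=S  mem[L0]=70
9. P1: store L0 := 53  bus=[BusRdX]  L0: P0=I P1=M P2=I  mem[L0]=70
10. P2: load  L1  bus=[BusRd,Flush]  L1: P0=S P1=I P2=S  mem[L1]=24
11. P2: load  L2  bus=[BusRd,Flush]  L2: P0=S P1=I P2=S  mem[L2]=95
12. P2: load  L3  bus=[BusRd,Flush]  L3: P0=S P1=I P2=S  mem[L3]=64
13. P0: load  L1  bus=[-]  L1: P0=S P1=I P2=S  mem[L1]=24
14. P1: load  L1  bus=[BusRd]  L1: P0=S P1=S P2=S  mem[L1]=24
15. P1: load  L1  bus=[-]  L1: P0=S P1=S P2=S  mem[L1]=24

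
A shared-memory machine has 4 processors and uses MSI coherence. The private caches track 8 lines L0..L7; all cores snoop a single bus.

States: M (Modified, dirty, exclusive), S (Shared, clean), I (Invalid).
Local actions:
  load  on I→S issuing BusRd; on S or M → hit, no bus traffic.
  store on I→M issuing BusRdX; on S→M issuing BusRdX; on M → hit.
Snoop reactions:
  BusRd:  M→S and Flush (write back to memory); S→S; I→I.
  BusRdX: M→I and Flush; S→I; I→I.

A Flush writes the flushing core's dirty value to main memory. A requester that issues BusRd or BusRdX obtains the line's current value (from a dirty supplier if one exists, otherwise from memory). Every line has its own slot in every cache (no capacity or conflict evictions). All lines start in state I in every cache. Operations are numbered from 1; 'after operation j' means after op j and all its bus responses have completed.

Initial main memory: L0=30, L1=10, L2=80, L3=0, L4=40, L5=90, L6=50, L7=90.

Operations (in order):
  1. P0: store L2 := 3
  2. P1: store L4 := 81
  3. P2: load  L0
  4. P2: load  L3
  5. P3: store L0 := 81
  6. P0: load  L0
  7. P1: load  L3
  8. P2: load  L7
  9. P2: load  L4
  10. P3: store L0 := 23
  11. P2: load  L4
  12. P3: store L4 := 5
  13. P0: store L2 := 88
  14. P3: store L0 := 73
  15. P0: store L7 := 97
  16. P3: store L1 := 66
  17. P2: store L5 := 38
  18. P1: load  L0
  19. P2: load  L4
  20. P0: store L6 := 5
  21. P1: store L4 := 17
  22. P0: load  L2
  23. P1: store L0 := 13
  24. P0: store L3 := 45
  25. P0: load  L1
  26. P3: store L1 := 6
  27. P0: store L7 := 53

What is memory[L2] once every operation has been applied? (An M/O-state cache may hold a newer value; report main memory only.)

memory[L2] = 80

[1] P0: store L2 := 3 | P0:M(3), P1:I, P2:I, P3:I | bus: BusRdX
[2] P1: store L4 := 81 | P0:I, P1:M(81), P2:I, P3:I | bus: BusRdX
[3] P2: load  L0 | P0:I, P1:I, P2:S(30), P3:I | bus: BusRd
[4] P2: load  L3 | P0:I, P1:I, P2:S(0), P3:I | bus: BusRd
[5] P3: store L0 := 81 | P0:I, P1:I, P2:I, P3:M(81) | bus: BusRdX
[6] P0: load  L0 | P0:S(81), P1:I, P2:I, P3:S(81) | bus: BusRd,Flush
[7] P1: load  L3 | P0:I, P1:S(0), P2:S(0), P3:I | bus: BusRd
[8] P2: load  L7 | P0:I, P1:I, P2:S(90), P3:I | bus: BusRd
[9] P2: load  L4 | P0:I, P1:S(81), P2:S(81), P3:I | bus: BusRd,Flush
[10] P3: store L0 := 23 | P0:I, P1:I, P2:I, P3:M(23) | bus: BusRdX
[11] P2: load  L4 | P0:I, P1:S(81), P2:S(81), P3:I | bus: none
[12] P3: store L4 := 5 | P0:I, P1:I, P2:I, P3:M(5) | bus: BusRdX
[13] P0: store L2 := 88 | P0:M(88), P1:I, P2:I, P3:I | bus: none
[14] P3: store L0 := 73 | P0:I, P1:I, P2:I, P3:M(73) | bus: none
[15] P0: store L7 := 97 | P0:M(97), P1:I, P2:I, P3:I | bus: BusRdX
[16] P3: store L1 := 66 | P0:I, P1:I, P2:I, P3:M(66) | bus: BusRdX
[17] P2: store L5 := 38 | P0:I, P1:I, P2:M(38), P3:I | bus: BusRdX
[18] P1: load  L0 | P0:I, P1:S(73), P2:I, P3:S(73) | bus: BusRd,Flush
[19] P2: load  L4 | P0:I, P1:I, P2:S(5), P3:S(5) | bus: BusRd,Flush
[20] P0: store L6 := 5 | P0:M(5), P1:I, P2:I, P3:I | bus: BusRdX
[21] P1: store L4 := 17 | P0:I, P1:M(17), P2:I, P3:I | bus: BusRdX
[22] P0: load  L2 | P0:M(88), P1:I, P2:I, P3:I | bus: none
[23] P1: store L0 := 13 | P0:I, P1:M(13), P2:I, P3:I | bus: BusRdX
[24] P0: store L3 := 45 | P0:M(45), P1:I, P2:I, P3:I | bus: BusRdX
[25] P0: load  L1 | P0:S(66), P1:I, P2:I, P3:S(66) | bus: BusRd,Flush
[26] P3: store L1 := 6 | P0:I, P1:I, P2:I, P3:M(6) | bus: BusRdX
[27] P0: store L7 := 53 | P0:M(53), P1:I, P2:I, P3:I | bus: none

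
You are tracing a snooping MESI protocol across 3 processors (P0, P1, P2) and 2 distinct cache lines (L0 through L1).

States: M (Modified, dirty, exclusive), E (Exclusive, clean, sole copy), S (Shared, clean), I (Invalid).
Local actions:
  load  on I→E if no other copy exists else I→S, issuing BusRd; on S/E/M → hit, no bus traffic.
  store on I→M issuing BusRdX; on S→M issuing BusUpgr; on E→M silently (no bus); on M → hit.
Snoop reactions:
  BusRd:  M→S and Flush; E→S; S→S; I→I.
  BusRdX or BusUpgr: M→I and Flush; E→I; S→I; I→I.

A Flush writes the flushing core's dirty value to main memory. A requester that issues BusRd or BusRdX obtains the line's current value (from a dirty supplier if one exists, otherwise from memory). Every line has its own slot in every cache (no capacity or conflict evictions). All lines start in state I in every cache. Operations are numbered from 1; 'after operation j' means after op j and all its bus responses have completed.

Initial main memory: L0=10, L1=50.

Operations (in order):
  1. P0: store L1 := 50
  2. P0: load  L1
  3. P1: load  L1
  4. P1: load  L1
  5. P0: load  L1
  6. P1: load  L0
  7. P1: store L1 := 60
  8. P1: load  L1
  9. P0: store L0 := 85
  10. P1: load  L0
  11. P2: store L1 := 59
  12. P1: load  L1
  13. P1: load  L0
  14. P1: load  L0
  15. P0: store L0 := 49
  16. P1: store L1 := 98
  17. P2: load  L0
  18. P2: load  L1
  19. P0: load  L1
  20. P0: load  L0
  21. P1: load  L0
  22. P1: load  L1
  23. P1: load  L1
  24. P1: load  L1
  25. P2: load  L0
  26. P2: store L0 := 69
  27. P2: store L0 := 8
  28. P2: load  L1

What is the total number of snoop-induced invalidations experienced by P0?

step 1: P0: store L1 := 50  ⟶  MII  (L1)  txn=BusRdX  M[L1]=50
step 2: P0: load  L1  ⟶  MII  (L1)  txn=∅  M[L1]=50
step 3: P1: load  L1  ⟶  SSI  (L1)  txn=BusRd+Flush  M[L1]=50
step 4: P1: load  L1  ⟶  SSI  (L1)  txn=∅  M[L1]=50
step 5: P0: load  L1  ⟶  SSI  (L1)  txn=∅  M[L1]=50
step 6: P1: load  L0  ⟶  IEI  (L0)  txn=BusRd  M[L0]=10
step 7: P1: store L1 := 60  ⟶  IMI  (L1)  txn=BusUpgr  M[L1]=50
step 8: P1: load  L1  ⟶  IMI  (L1)  txn=∅  M[L1]=50
step 9: P0: store L0 := 85  ⟶  MII  (L0)  txn=BusRdX  M[L0]=10
step 10: P1: load  L0  ⟶  SSI  (L0)  txn=BusRd+Flush  M[L0]=85
step 11: P2: store L1 := 59  ⟶  IIM  (L1)  txn=BusRdX+Flush  M[L1]=60
step 12: P1: load  L1  ⟶  ISS  (L1)  txn=BusRd+Flush  M[L1]=59
step 13: P1: load  L0  ⟶  SSI  (L0)  txn=∅  M[L0]=85
step 14: P1: load  L0  ⟶  SSI  (L0)  txn=∅  M[L0]=85
step 15: P0: store L0 := 49  ⟶  MII  (L0)  txn=BusUpgr  M[L0]=85
step 16: P1: store L1 := 98  ⟶  IMI  (L1)  txn=BusUpgr  M[L1]=59
step 17: P2: load  L0  ⟶  SIS  (L0)  txn=BusRd+Flush  M[L0]=49
step 18: P2: load  L1  ⟶  ISS  (L1)  txn=BusRd+Flush  M[L1]=98
step 19: P0: load  L1  ⟶  SSS  (L1)  txn=BusRd  M[L1]=98
step 20: P0: load  L0  ⟶  SIS  (L0)  txn=∅  M[L0]=49
step 21: P1: load  L0  ⟶  SSS  (L0)  txn=BusRd  M[L0]=49
step 22: P1: load  L1  ⟶  SSS  (L1)  txn=∅  M[L1]=98
step 23: P1: load  L1  ⟶  SSS  (L1)  txn=∅  M[L1]=98
step 24: P1: load  L1  ⟶  SSS  (L1)  txn=∅  M[L1]=98
step 25: P2: load  L0  ⟶  SSS  (L0)  txn=∅  M[L0]=49
step 26: P2: store L0 := 69  ⟶  IIM  (L0)  txn=BusUpgr  M[L0]=49
step 27: P2: store L0 := 8  ⟶  IIM  (L0)  txn=∅  M[L0]=49
step 28: P2: load  L1  ⟶  SSS  (L1)  txn=∅  M[L1]=98

invalidations = 2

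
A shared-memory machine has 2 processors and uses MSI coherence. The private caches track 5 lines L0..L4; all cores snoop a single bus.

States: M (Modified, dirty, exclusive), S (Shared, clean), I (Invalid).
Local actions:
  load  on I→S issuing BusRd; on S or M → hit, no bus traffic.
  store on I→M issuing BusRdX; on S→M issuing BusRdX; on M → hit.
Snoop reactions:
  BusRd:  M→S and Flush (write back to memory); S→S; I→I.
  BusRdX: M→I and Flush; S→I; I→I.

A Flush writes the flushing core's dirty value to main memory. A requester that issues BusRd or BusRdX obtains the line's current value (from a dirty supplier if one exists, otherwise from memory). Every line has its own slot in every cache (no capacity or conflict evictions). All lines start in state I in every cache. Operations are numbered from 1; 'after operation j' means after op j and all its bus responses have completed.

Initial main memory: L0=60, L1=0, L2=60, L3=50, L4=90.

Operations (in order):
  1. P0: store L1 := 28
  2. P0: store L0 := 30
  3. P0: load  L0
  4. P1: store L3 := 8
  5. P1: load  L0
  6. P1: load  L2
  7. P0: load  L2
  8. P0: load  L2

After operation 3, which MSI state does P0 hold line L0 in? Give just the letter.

state = M

[1] P0: store L1 := 28 | P0:M(28), P1:I | bus: BusRdX
[2] P0: store L0 := 30 | P0:M(30), P1:I | bus: BusRdX
[3] P0: load  L0 | P0:M(30), P1:I | bus: none
[4] P1: store L3 := 8 | P0:I, P1:M(8) | bus: BusRdX
[5] P1: load  L0 | P0:S(30), P1:S(30) | bus: BusRd,Flush
[6] P1: load  L2 | P0:I, P1:S(60) | bus: BusRd
[7] P0: load  L2 | P0:S(60), P1:S(60) | bus: BusRd
[8] P0: load  L2 | P0:S(60), P1:S(60) | bus: none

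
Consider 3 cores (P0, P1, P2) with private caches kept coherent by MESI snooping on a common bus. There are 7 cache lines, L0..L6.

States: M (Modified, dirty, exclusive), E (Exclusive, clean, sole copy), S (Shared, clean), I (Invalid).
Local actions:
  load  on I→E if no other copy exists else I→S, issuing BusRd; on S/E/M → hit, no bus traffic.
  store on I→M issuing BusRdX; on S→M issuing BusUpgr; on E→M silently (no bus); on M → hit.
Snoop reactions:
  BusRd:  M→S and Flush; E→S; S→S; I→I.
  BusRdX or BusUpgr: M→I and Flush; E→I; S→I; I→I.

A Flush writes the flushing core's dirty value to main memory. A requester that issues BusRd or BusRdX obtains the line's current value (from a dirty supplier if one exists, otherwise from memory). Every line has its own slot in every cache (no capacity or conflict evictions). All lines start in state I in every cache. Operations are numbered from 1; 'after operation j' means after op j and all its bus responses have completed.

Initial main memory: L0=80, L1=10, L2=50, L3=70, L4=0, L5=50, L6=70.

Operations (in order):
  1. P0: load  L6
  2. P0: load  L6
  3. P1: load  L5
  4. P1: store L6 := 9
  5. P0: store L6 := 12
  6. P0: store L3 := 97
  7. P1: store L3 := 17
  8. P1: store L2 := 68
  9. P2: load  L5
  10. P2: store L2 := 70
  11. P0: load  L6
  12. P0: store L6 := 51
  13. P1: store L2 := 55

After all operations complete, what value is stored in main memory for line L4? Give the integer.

memory[L4] = 0

  op1 P0: load  L6 → E/I/I on L6; bus BusRd; mem=70
  op2 P0: load  L6 → E/I/I on L6; bus (none); mem=70
  op3 P1: load  L5 → I/E/I on L5; bus BusRd; mem=50
  op4 P1: store L6 := 9 → I/M/I on L6; bus BusRdX; mem=70
  op5 P0: store L6 := 12 → M/I/I on L6; bus BusRdX Flush; mem=9
  op6 P0: store L3 := 97 → M/I/I on L3; bus BusRdX; mem=70
  op7 P1: store L3 := 17 → I/M/I on L3; bus BusRdX Flush; mem=97
  op8 P1: store L2 := 68 → I/M/I on L2; bus BusRdX; mem=50
  op9 P2: load  L5 → I/S/S on L5; bus BusRd; mem=50
  op10 P2: store L2 := 70 → I/I/M on L2; bus BusRdX Flush; mem=68
  op11 P0: load  L6 → M/I/I on L6; bus (none); mem=9
  op12 P0: store L6 := 51 → M/I/I on L6; bus (none); mem=9
  op13 P1: store L2 := 55 → I/M/I on L2; bus BusRdX Flush; mem=70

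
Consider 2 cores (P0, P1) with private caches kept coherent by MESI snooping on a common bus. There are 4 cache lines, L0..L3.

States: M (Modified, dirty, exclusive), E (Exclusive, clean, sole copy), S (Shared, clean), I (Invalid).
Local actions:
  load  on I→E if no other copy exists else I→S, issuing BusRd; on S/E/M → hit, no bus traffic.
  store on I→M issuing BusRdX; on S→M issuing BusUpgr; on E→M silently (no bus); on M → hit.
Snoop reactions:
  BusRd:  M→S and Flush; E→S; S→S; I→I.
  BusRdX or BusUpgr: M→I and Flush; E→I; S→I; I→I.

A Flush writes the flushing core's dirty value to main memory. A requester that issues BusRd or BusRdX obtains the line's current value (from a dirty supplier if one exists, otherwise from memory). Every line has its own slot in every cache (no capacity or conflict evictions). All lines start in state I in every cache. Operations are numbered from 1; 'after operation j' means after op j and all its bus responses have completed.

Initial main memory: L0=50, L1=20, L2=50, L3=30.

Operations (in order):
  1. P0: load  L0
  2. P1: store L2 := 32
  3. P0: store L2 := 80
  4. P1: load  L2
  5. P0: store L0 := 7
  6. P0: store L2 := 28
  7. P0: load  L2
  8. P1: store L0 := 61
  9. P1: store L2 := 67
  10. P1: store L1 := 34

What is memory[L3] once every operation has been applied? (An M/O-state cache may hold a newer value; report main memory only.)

memory[L3] = 30

[1] P0: load  L0 | P0:E(50), P1:I | bus: BusRd
[2] P1: store L2 := 32 | P0:I, P1:M(32) | bus: BusRdX
[3] P0: store L2 := 80 | P0:M(80), P1:I | bus: BusRdX,Flush
[4] P1: load  L2 | P0:S(80), P1:S(80) | bus: BusRd,Flush
[5] P0: store L0 := 7 | P0:M(7), P1:I | bus: none
[6] P0: store L2 := 28 | P0:M(28), P1:I | bus: BusUpgr
[7] P0: load  L2 | P0:M(28), P1:I | bus: none
[8] P1: store L0 := 61 | P0:I, P1:M(61) | bus: BusRdX,Flush
[9] P1: store L2 := 67 | P0:I, P1:M(67) | bus: BusRdX,Flush
[10] P1: store L1 := 34 | P0:I, P1:M(34) | bus: BusRdX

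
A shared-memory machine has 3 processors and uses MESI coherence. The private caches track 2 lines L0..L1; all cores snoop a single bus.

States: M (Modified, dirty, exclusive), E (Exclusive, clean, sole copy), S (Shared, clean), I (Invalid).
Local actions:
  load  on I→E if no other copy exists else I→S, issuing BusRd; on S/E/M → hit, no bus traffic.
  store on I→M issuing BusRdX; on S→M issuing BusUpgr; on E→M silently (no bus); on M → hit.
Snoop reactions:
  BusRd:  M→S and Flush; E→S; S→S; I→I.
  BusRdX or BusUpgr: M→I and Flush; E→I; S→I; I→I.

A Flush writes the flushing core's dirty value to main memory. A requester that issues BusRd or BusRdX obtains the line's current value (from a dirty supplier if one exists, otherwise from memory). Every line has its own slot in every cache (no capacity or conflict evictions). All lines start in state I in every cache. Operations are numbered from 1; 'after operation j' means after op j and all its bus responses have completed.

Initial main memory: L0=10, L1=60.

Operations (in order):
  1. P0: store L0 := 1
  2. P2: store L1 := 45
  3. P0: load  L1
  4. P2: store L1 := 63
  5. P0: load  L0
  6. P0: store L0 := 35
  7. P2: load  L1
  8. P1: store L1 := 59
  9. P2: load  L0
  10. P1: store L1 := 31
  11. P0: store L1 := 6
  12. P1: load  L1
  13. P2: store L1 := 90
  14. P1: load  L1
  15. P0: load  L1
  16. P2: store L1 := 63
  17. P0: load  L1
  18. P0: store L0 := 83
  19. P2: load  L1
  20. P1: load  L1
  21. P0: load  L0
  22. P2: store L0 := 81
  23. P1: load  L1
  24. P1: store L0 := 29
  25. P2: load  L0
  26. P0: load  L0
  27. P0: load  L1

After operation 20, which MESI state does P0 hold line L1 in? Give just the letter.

state = S

step 1: P0: store L0 := 1  ⟶  MII  (L0)  txn=BusRdX  M[L0]=10
step 2: P2: store L1 := 45  ⟶  IIM  (L1)  txn=BusRdX  M[L1]=60
step 3: P0: load  L1  ⟶  SIS  (L1)  txn=BusRd+Flush  M[L1]=45
step 4: P2: store L1 := 63  ⟶  IIM  (L1)  txn=BusUpgr  M[L1]=45
step 5: P0: load  L0  ⟶  MII  (L0)  txn=∅  M[L0]=10
step 6: P0: store L0 := 35  ⟶  MII  (L0)  txn=∅  M[L0]=10
step 7: P2: load  L1  ⟶  IIM  (L1)  txn=∅  M[L1]=45
step 8: P1: store L1 := 59  ⟶  IMI  (L1)  txn=BusRdX+Flush  M[L1]=63
step 9: P2: load  L0  ⟶  SIS  (L0)  txn=BusRd+Flush  M[L0]=35
step 10: P1: store L1 := 31  ⟶  IMI  (L1)  txn=∅  M[L1]=63
step 11: P0: store L1 := 6  ⟶  MII  (L1)  txn=BusRdX+Flush  M[L1]=31
step 12: P1: load  L1  ⟶  SSI  (L1)  txn=BusRd+Flush  M[L1]=6
step 13: P2: store L1 := 90  ⟶  IIM  (L1)  txn=BusRdX  M[L1]=6
step 14: P1: load  L1  ⟶  ISS  (L1)  txn=BusRd+Flush  M[L1]=90
step 15: P0: load  L1  ⟶  SSS  (L1)  txn=BusRd  M[L1]=90
step 16: P2: store L1 := 63  ⟶  IIM  (L1)  txn=BusUpgr  M[L1]=90
step 17: P0: load  L1  ⟶  SIS  (L1)  txn=BusRd+Flush  M[L1]=63
step 18: P0: store L0 := 83  ⟶  MII  (L0)  txn=BusUpgr  M[L0]=35
step 19: P2: load  L1  ⟶  SIS  (L1)  txn=∅  M[L1]=63
step 20: P1: load  L1  ⟶  SSS  (L1)  txn=BusRd  M[L1]=63
step 21: P0: load  L0  ⟶  MII  (L0)  txn=∅  M[L0]=35
step 22: P2: store L0 := 81  ⟶  IIM  (L0)  txn=BusRdX+Flush  M[L0]=83
step 23: P1: load  L1  ⟶  SSS  (L1)  txn=∅  M[L1]=63
step 24: P1: store L0 := 29  ⟶  IMI  (L0)  txn=BusRdX+Flush  M[L0]=81
step 25: P2: load  L0  ⟶  ISS  (L0)  txn=BusRd+Flush  M[L0]=29
step 26: P0: load  L0  ⟶  SSS  (L0)  txn=BusRd  M[L0]=29
step 27: P0: load  L1  ⟶  SSS  (L1)  txn=∅  M[L1]=63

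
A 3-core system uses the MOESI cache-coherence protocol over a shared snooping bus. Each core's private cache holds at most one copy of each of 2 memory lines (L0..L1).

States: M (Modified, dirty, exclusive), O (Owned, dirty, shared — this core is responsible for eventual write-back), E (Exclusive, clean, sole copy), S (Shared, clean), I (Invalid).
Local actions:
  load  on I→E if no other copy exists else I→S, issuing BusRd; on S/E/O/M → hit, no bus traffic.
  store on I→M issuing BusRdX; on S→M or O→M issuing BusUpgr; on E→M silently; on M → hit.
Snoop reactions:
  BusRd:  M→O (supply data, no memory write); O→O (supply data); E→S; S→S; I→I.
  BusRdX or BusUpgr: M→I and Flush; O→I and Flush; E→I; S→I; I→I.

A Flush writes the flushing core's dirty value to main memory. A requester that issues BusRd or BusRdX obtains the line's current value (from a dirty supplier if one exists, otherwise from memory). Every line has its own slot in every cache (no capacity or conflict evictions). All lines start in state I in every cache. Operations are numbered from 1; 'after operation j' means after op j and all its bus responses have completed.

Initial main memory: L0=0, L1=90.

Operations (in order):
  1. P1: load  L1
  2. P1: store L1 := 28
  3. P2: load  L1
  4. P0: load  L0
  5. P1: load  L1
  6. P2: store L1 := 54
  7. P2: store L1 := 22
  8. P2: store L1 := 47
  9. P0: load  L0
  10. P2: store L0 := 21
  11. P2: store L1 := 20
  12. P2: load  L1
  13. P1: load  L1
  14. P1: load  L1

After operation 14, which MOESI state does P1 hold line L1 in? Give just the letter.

state = S

[1] P1: load  L1 | P0:I, P1:E(90), P2:I | bus: BusRd
[2] P1: store L1 := 28 | P0:I, P1:M(28), P2:I | bus: none
[3] P2: load  L1 | P0:I, P1:O(28), P2:S(28) | bus: BusRd
[4] P0: load  L0 | P0:E(0), P1:I, P2:I | bus: BusRd
[5] P1: load  L1 | P0:I, P1:O(28), P2:S(28) | bus: none
[6] P2: store L1 := 54 | P0:I, P1:I, P2:M(54) | bus: BusUpgr,Flush
[7] P2: store L1 := 22 | P0:I, P1:I, P2:M(22) | bus: none
[8] P2: store L1 := 47 | P0:I, P1:I, P2:M(47) | bus: none
[9] P0: load  L0 | P0:E(0), P1:I, P2:I | bus: none
[10] P2: store L0 := 21 | P0:I, P1:I, P2:M(21) | bus: BusRdX
[11] P2: store L1 := 20 | P0:I, P1:I, P2:M(20) | bus: none
[12] P2: load  L1 | P0:I, P1:I, P2:M(20) | bus: none
[13] P1: load  L1 | P0:I, P1:S(20), P2:O(20) | bus: BusRd
[14] P1: load  L1 | P0:I, P1:S(20), P2:O(20) | bus: none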